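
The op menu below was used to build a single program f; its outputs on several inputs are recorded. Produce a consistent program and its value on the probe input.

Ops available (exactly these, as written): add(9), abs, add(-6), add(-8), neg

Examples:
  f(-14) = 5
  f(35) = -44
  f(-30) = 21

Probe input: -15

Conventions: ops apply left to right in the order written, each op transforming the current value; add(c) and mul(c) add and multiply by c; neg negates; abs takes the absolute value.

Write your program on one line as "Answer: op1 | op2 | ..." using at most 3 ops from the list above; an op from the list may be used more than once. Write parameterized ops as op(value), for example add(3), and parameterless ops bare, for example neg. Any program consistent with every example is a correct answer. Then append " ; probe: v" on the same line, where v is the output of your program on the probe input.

add(9) | neg ; probe: 6

Check, running the answer program on each example:
  -14 -> -5 -> 5
  35 -> 44 -> -44
  -30 -> -21 -> 21
  probe: -15 -> -6 -> 6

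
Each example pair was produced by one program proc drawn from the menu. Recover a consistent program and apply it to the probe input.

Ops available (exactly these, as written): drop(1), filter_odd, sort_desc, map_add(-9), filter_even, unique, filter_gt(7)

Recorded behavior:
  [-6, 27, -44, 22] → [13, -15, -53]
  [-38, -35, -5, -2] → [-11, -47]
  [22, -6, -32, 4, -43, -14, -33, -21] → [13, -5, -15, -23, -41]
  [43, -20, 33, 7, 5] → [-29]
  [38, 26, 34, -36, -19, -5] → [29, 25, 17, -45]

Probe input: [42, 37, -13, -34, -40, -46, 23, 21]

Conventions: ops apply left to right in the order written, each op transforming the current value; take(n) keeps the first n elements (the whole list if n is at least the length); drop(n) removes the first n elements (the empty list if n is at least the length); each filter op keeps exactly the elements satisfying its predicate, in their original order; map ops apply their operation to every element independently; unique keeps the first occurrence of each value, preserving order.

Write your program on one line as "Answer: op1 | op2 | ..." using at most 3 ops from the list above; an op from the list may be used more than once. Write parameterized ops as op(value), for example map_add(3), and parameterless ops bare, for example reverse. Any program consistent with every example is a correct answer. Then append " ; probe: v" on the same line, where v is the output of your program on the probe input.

filter_even | sort_desc | map_add(-9) ; probe: [33, -43, -49, -55]

Check, running the answer program on each example:
  [-6, 27, -44, 22] -> [-6, -44, 22] -> [22, -6, -44] -> [13, -15, -53]
  [-38, -35, -5, -2] -> [-38, -2] -> [-2, -38] -> [-11, -47]
  [22, -6, -32, 4, -43, -14, -33, -21] -> [22, -6, -32, 4, -14] -> [22, 4, -6, -14, -32] -> [13, -5, -15, -23, -41]
  [43, -20, 33, 7, 5] -> [-20] -> [-20] -> [-29]
  [38, 26, 34, -36, -19, -5] -> [38, 26, 34, -36] -> [38, 34, 26, -36] -> [29, 25, 17, -45]
  probe: [42, 37, -13, -34, -40, -46, 23, 21] -> [42, -34, -40, -46] -> [42, -34, -40, -46] -> [33, -43, -49, -55]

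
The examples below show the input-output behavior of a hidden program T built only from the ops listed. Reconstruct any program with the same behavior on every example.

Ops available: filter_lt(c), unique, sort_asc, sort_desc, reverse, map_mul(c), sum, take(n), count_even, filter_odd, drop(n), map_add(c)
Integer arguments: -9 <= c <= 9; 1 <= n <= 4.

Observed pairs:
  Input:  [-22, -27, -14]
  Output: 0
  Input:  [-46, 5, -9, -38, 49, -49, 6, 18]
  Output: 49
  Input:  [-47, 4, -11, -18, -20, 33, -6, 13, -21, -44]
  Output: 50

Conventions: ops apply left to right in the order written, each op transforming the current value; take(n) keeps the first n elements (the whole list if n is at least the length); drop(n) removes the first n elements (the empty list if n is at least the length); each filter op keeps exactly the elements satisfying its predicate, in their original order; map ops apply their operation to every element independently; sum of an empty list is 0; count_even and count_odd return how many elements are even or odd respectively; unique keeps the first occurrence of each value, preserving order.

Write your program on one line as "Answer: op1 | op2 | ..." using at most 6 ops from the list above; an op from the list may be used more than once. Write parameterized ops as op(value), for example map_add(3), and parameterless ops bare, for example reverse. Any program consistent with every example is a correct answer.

sort_asc | drop(2) | drop(3) | drop(2) | sum

Check, running the answer program on each example:
  [-22, -27, -14] -> [-27, -22, -14] -> [-14] -> [] -> [] -> 0
  [-46, 5, -9, -38, 49, -49, 6, 18] -> [-49, -46, -38, -9, 5, 6, 18, 49] -> [-38, -9, 5, 6, 18, 49] -> [6, 18, 49] -> [49] -> 49
  [-47, 4, -11, -18, -20, 33, -6, 13, -21, -44] -> [-47, -44, -21, -20, -18, -11, -6, 4, 13, 33] -> [-21, -20, -18, -11, -6, 4, 13, 33] -> [-11, -6, 4, 13, 33] -> [4, 13, 33] -> 50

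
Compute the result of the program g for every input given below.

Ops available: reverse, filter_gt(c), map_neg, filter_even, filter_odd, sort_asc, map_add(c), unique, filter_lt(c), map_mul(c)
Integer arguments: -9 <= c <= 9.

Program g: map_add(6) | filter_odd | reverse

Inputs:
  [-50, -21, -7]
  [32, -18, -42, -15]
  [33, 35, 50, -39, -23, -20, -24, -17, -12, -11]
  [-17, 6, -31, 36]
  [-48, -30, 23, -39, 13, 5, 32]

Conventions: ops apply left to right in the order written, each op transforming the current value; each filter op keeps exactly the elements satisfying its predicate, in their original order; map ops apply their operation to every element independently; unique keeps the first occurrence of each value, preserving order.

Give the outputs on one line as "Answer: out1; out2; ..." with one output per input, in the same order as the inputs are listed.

Execution, op by op:
  [-50, -21, -7] -> [-44, -15, -1] -> [-15, -1] -> [-1, -15]
  [32, -18, -42, -15] -> [38, -12, -36, -9] -> [-9] -> [-9]
  [33, 35, 50, -39, -23, -20, -24, -17, -12, -11] -> [39, 41, 56, -33, -17, -14, -18, -11, -6, -5] -> [39, 41, -33, -17, -11, -5] -> [-5, -11, -17, -33, 41, 39]
  [-17, 6, -31, 36] -> [-11, 12, -25, 42] -> [-11, -25] -> [-25, -11]
  [-48, -30, 23, -39, 13, 5, 32] -> [-42, -24, 29, -33, 19, 11, 38] -> [29, -33, 19, 11] -> [11, 19, -33, 29]

[-1, -15]; [-9]; [-5, -11, -17, -33, 41, 39]; [-25, -11]; [11, 19, -33, 29]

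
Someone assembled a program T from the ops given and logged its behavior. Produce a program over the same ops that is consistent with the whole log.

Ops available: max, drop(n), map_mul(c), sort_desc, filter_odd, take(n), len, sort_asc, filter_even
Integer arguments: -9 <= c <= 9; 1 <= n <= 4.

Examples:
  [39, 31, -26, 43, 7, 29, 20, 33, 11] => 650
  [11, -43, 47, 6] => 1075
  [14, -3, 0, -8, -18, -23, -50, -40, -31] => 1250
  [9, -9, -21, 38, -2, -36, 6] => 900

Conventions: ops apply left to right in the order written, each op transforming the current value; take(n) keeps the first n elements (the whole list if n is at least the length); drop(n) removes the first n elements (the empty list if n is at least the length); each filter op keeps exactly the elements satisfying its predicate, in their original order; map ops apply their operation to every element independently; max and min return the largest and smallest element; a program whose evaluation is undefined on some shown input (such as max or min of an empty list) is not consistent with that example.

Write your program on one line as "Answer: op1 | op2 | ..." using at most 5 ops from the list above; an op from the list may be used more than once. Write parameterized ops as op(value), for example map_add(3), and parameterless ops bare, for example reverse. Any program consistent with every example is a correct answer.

map_mul(5) | map_mul(-5) | sort_asc | max

Check, running the answer program on each example:
  [39, 31, -26, 43, 7, 29, 20, 33, 11] -> [195, 155, -130, 215, 35, 145, 100, 165, 55] -> [-975, -775, 650, -1075, -175, -725, -500, -825, -275] -> [-1075, -975, -825, -775, -725, -500, -275, -175, 650] -> 650
  [11, -43, 47, 6] -> [55, -215, 235, 30] -> [-275, 1075, -1175, -150] -> [-1175, -275, -150, 1075] -> 1075
  [14, -3, 0, -8, -18, -23, -50, -40, -31] -> [70, -15, 0, -40, -90, -115, -250, -200, -155] -> [-350, 75, 0, 200, 450, 575, 1250, 1000, 775] -> [-350, 0, 75, 200, 450, 575, 775, 1000, 1250] -> 1250
  [9, -9, -21, 38, -2, -36, 6] -> [45, -45, -105, 190, -10, -180, 30] -> [-225, 225, 525, -950, 50, 900, -150] -> [-950, -225, -150, 50, 225, 525, 900] -> 900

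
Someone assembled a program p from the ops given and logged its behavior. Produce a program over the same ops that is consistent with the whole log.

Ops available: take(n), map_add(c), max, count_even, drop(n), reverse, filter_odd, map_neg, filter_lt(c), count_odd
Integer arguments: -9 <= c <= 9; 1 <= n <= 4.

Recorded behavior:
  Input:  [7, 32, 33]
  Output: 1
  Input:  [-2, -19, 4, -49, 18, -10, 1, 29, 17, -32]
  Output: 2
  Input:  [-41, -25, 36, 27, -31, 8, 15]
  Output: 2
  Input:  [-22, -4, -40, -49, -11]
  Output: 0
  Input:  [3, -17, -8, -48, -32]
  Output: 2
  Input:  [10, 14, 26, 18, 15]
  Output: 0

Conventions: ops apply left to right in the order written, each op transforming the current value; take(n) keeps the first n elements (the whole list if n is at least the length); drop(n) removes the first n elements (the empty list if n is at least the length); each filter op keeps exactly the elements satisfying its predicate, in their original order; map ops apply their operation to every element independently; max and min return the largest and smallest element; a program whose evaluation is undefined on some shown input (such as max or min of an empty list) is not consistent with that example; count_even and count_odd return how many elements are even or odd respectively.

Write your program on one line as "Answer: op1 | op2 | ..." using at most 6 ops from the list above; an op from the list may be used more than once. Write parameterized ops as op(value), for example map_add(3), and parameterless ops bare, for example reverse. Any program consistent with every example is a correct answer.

reverse | map_add(-4) | drop(2) | take(3) | count_odd

Check, running the answer program on each example:
  [7, 32, 33] -> [33, 32, 7] -> [29, 28, 3] -> [3] -> [3] -> 1
  [-2, -19, 4, -49, 18, -10, 1, 29, 17, -32] -> [-32, 17, 29, 1, -10, 18, -49, 4, -19, -2] -> [-36, 13, 25, -3, -14, 14, -53, 0, -23, -6] -> [25, -3, -14, 14, -53, 0, -23, -6] -> [25, -3, -14] -> 2
  [-41, -25, 36, 27, -31, 8, 15] -> [15, 8, -31, 27, 36, -25, -41] -> [11, 4, -35, 23, 32, -29, -45] -> [-35, 23, 32, -29, -45] -> [-35, 23, 32] -> 2
  [-22, -4, -40, -49, -11] -> [-11, -49, -40, -4, -22] -> [-15, -53, -44, -8, -26] -> [-44, -8, -26] -> [-44, -8, -26] -> 0
  [3, -17, -8, -48, -32] -> [-32, -48, -8, -17, 3] -> [-36, -52, -12, -21, -1] -> [-12, -21, -1] -> [-12, -21, -1] -> 2
  [10, 14, 26, 18, 15] -> [15, 18, 26, 14, 10] -> [11, 14, 22, 10, 6] -> [22, 10, 6] -> [22, 10, 6] -> 0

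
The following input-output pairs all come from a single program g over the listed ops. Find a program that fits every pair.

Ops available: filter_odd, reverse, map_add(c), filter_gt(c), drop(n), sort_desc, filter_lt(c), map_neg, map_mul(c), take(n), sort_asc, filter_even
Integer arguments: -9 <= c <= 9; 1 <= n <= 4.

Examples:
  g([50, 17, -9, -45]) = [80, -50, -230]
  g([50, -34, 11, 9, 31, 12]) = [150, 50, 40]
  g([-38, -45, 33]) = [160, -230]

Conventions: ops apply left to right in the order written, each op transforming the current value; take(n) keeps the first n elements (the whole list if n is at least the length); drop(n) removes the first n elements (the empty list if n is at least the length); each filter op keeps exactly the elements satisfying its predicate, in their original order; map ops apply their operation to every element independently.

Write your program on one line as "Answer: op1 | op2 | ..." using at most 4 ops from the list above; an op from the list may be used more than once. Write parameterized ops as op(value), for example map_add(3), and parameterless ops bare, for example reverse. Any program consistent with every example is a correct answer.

map_mul(5) | sort_desc | map_add(-5) | filter_even

Check, running the answer program on each example:
  [50, 17, -9, -45] -> [250, 85, -45, -225] -> [250, 85, -45, -225] -> [245, 80, -50, -230] -> [80, -50, -230]
  [50, -34, 11, 9, 31, 12] -> [250, -170, 55, 45, 155, 60] -> [250, 155, 60, 55, 45, -170] -> [245, 150, 55, 50, 40, -175] -> [150, 50, 40]
  [-38, -45, 33] -> [-190, -225, 165] -> [165, -190, -225] -> [160, -195, -230] -> [160, -230]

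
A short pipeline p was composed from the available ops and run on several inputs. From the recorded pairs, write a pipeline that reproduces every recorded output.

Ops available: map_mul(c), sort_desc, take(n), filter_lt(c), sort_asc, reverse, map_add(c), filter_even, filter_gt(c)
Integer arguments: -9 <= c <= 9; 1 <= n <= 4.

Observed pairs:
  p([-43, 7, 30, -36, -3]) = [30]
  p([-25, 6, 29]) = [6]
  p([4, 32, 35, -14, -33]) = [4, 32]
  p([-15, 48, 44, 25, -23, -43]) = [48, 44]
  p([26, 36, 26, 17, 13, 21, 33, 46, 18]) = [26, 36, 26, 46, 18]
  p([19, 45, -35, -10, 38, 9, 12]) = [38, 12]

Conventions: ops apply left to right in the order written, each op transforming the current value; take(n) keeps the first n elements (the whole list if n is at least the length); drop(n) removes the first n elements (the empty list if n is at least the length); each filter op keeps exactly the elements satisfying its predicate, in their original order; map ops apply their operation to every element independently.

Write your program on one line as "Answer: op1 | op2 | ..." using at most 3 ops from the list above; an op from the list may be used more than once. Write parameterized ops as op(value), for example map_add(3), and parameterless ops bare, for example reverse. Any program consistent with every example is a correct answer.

filter_gt(-8) | filter_even

Check, running the answer program on each example:
  [-43, 7, 30, -36, -3] -> [7, 30, -3] -> [30]
  [-25, 6, 29] -> [6, 29] -> [6]
  [4, 32, 35, -14, -33] -> [4, 32, 35] -> [4, 32]
  [-15, 48, 44, 25, -23, -43] -> [48, 44, 25] -> [48, 44]
  [26, 36, 26, 17, 13, 21, 33, 46, 18] -> [26, 36, 26, 17, 13, 21, 33, 46, 18] -> [26, 36, 26, 46, 18]
  [19, 45, -35, -10, 38, 9, 12] -> [19, 45, 38, 9, 12] -> [38, 12]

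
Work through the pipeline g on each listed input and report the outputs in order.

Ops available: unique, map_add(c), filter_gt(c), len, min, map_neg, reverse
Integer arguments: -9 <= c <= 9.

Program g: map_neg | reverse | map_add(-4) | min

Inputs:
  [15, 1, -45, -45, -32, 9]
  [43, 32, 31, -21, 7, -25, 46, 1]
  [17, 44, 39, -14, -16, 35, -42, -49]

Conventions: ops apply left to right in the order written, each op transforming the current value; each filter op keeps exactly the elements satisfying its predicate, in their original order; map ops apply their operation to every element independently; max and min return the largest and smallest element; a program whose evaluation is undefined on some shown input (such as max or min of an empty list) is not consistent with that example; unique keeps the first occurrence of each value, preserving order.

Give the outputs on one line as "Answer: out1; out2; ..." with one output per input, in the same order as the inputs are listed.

Execution, op by op:
  [15, 1, -45, -45, -32, 9] -> [-15, -1, 45, 45, 32, -9] -> [-9, 32, 45, 45, -1, -15] -> [-13, 28, 41, 41, -5, -19] -> -19
  [43, 32, 31, -21, 7, -25, 46, 1] -> [-43, -32, -31, 21, -7, 25, -46, -1] -> [-1, -46, 25, -7, 21, -31, -32, -43] -> [-5, -50, 21, -11, 17, -35, -36, -47] -> -50
  [17, 44, 39, -14, -16, 35, -42, -49] -> [-17, -44, -39, 14, 16, -35, 42, 49] -> [49, 42, -35, 16, 14, -39, -44, -17] -> [45, 38, -39, 12, 10, -43, -48, -21] -> -48

-19; -50; -48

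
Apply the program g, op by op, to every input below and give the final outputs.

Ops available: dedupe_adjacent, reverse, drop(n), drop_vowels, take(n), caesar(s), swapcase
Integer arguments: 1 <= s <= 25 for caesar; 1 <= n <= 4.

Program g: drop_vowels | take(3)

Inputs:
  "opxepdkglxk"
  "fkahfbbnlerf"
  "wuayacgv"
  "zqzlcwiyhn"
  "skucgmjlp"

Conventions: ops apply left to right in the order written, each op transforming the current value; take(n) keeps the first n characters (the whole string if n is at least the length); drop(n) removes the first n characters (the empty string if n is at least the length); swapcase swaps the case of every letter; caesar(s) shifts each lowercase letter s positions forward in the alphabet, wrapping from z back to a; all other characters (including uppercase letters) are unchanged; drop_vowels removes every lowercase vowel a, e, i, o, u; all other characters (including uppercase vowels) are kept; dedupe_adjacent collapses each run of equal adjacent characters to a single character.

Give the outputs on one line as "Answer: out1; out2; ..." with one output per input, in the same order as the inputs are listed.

"pxp"; "fkh"; "wyc"; "zqz"; "skc"

Execution, op by op:
  "opxepdkglxk" -> "pxpdkglxk" -> "pxp"
  "fkahfbbnlerf" -> "fkhfbbnlrf" -> "fkh"
  "wuayacgv" -> "wycgv" -> "wyc"
  "zqzlcwiyhn" -> "zqzlcwyhn" -> "zqz"
  "skucgmjlp" -> "skcgmjlp" -> "skc"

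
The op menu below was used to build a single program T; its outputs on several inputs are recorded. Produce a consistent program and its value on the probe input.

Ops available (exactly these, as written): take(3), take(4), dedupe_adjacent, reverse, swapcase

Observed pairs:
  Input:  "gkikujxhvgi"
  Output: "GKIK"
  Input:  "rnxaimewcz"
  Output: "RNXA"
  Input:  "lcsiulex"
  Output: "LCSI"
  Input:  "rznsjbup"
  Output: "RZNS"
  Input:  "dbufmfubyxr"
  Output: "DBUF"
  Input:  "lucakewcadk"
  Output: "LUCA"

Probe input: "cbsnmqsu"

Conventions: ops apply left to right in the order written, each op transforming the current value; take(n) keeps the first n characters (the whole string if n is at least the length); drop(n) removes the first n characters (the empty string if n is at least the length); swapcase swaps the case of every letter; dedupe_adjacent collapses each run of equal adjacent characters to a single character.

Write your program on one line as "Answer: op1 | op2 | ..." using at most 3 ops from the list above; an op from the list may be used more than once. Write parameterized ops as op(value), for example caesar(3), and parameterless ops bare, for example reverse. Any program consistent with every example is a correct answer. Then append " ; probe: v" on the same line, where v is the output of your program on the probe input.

swapcase | take(4) ; probe: "CBSN"

Check, running the answer program on each example:
  "gkikujxhvgi" -> "GKIKUJXHVGI" -> "GKIK"
  "rnxaimewcz" -> "RNXAIMEWCZ" -> "RNXA"
  "lcsiulex" -> "LCSIULEX" -> "LCSI"
  "rznsjbup" -> "RZNSJBUP" -> "RZNS"
  "dbufmfubyxr" -> "DBUFMFUBYXR" -> "DBUF"
  "lucakewcadk" -> "LUCAKEWCADK" -> "LUCA"
  probe: "cbsnmqsu" -> "CBSNMQSU" -> "CBSN"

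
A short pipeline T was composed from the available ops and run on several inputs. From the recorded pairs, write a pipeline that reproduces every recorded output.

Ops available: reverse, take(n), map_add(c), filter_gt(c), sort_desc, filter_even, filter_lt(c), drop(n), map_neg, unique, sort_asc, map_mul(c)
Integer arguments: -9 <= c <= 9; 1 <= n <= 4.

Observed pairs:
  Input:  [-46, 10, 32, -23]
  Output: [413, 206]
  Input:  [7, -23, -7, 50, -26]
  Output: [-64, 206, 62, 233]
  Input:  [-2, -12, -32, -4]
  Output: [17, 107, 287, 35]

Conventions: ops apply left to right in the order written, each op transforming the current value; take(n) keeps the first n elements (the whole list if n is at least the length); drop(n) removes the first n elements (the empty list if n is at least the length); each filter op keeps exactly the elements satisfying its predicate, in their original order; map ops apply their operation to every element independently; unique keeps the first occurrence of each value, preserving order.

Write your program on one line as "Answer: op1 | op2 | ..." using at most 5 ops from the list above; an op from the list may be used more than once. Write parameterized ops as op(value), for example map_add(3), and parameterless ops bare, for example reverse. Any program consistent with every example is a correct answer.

filter_lt(9) | map_mul(9) | map_neg | map_add(-1)

Check, running the answer program on each example:
  [-46, 10, 32, -23] -> [-46, -23] -> [-414, -207] -> [414, 207] -> [413, 206]
  [7, -23, -7, 50, -26] -> [7, -23, -7, -26] -> [63, -207, -63, -234] -> [-63, 207, 63, 234] -> [-64, 206, 62, 233]
  [-2, -12, -32, -4] -> [-2, -12, -32, -4] -> [-18, -108, -288, -36] -> [18, 108, 288, 36] -> [17, 107, 287, 35]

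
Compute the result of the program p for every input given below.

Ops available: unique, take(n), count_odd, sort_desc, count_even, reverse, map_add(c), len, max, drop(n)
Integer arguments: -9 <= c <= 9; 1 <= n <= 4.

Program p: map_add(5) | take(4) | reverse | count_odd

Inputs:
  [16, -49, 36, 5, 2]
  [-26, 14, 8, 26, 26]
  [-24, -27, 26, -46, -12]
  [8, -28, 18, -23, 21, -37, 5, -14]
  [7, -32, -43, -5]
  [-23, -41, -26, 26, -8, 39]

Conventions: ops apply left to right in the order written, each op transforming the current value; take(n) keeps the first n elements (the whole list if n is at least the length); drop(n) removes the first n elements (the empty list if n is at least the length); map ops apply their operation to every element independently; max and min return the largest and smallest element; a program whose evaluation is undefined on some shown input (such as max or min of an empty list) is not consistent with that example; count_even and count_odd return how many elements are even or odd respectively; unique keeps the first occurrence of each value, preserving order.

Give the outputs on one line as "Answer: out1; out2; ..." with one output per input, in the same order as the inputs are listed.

2; 4; 3; 3; 1; 2

Execution, op by op:
  [16, -49, 36, 5, 2] -> [21, -44, 41, 10, 7] -> [21, -44, 41, 10] -> [10, 41, -44, 21] -> 2
  [-26, 14, 8, 26, 26] -> [-21, 19, 13, 31, 31] -> [-21, 19, 13, 31] -> [31, 13, 19, -21] -> 4
  [-24, -27, 26, -46, -12] -> [-19, -22, 31, -41, -7] -> [-19, -22, 31, -41] -> [-41, 31, -22, -19] -> 3
  [8, -28, 18, -23, 21, -37, 5, -14] -> [13, -23, 23, -18, 26, -32, 10, -9] -> [13, -23, 23, -18] -> [-18, 23, -23, 13] -> 3
  [7, -32, -43, -5] -> [12, -27, -38, 0] -> [12, -27, -38, 0] -> [0, -38, -27, 12] -> 1
  [-23, -41, -26, 26, -8, 39] -> [-18, -36, -21, 31, -3, 44] -> [-18, -36, -21, 31] -> [31, -21, -36, -18] -> 2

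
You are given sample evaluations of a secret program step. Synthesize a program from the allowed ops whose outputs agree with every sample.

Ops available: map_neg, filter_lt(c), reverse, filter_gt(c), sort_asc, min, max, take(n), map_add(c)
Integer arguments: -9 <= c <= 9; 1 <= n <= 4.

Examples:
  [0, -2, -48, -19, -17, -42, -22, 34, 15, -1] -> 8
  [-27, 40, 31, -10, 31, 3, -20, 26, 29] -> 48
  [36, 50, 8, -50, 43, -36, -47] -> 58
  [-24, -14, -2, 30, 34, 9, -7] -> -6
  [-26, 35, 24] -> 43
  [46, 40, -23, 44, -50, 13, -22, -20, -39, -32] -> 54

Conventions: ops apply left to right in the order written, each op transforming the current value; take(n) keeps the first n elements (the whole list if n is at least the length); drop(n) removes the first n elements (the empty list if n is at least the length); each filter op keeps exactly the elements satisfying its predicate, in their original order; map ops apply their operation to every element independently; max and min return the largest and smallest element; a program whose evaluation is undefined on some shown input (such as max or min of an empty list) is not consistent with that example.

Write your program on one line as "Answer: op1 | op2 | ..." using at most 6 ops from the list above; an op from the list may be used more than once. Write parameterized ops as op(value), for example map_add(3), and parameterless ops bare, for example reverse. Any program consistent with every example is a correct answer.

map_add(8) | map_neg | take(2) | map_neg | max

Check, running the answer program on each example:
  [0, -2, -48, -19, -17, -42, -22, 34, 15, -1] -> [8, 6, -40, -11, -9, -34, -14, 42, 23, 7] -> [-8, -6, 40, 11, 9, 34, 14, -42, -23, -7] -> [-8, -6] -> [8, 6] -> 8
  [-27, 40, 31, -10, 31, 3, -20, 26, 29] -> [-19, 48, 39, -2, 39, 11, -12, 34, 37] -> [19, -48, -39, 2, -39, -11, 12, -34, -37] -> [19, -48] -> [-19, 48] -> 48
  [36, 50, 8, -50, 43, -36, -47] -> [44, 58, 16, -42, 51, -28, -39] -> [-44, -58, -16, 42, -51, 28, 39] -> [-44, -58] -> [44, 58] -> 58
  [-24, -14, -2, 30, 34, 9, -7] -> [-16, -6, 6, 38, 42, 17, 1] -> [16, 6, -6, -38, -42, -17, -1] -> [16, 6] -> [-16, -6] -> -6
  [-26, 35, 24] -> [-18, 43, 32] -> [18, -43, -32] -> [18, -43] -> [-18, 43] -> 43
  [46, 40, -23, 44, -50, 13, -22, -20, -39, -32] -> [54, 48, -15, 52, -42, 21, -14, -12, -31, -24] -> [-54, -48, 15, -52, 42, -21, 14, 12, 31, 24] -> [-54, -48] -> [54, 48] -> 54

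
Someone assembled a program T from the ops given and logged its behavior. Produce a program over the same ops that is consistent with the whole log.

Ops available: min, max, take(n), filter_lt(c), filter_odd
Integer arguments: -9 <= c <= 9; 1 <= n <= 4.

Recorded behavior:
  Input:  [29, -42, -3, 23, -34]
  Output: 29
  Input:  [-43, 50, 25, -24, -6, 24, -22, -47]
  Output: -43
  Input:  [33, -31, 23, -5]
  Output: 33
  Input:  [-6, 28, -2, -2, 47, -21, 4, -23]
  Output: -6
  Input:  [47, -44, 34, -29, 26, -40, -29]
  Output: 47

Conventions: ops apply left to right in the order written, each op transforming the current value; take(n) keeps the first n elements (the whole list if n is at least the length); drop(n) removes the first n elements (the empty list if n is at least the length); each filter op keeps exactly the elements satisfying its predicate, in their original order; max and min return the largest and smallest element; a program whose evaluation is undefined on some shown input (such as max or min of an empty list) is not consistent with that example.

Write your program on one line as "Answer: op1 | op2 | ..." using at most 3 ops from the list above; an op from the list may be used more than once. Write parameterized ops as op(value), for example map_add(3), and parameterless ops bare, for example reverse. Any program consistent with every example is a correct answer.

take(1) | max

Check, running the answer program on each example:
  [29, -42, -3, 23, -34] -> [29] -> 29
  [-43, 50, 25, -24, -6, 24, -22, -47] -> [-43] -> -43
  [33, -31, 23, -5] -> [33] -> 33
  [-6, 28, -2, -2, 47, -21, 4, -23] -> [-6] -> -6
  [47, -44, 34, -29, 26, -40, -29] -> [47] -> 47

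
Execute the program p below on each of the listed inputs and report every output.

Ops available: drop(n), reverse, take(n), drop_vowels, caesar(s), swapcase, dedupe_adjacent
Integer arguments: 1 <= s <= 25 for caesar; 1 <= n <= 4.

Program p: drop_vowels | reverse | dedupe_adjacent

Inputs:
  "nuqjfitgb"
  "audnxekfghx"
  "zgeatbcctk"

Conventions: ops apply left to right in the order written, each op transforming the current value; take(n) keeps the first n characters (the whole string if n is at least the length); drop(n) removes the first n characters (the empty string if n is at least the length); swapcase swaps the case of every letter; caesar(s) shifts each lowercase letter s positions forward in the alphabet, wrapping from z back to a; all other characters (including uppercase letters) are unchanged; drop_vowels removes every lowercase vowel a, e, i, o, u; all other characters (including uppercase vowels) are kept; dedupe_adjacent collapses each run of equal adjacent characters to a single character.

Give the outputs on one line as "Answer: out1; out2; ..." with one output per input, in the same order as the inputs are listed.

Execution, op by op:
  "nuqjfitgb" -> "nqjftgb" -> "bgtfjqn" -> "bgtfjqn"
  "audnxekfghx" -> "dnxkfghx" -> "xhgfkxnd" -> "xhgfkxnd"
  "zgeatbcctk" -> "zgtbcctk" -> "ktccbtgz" -> "ktcbtgz"

"bgtfjqn"; "xhgfkxnd"; "ktcbtgz"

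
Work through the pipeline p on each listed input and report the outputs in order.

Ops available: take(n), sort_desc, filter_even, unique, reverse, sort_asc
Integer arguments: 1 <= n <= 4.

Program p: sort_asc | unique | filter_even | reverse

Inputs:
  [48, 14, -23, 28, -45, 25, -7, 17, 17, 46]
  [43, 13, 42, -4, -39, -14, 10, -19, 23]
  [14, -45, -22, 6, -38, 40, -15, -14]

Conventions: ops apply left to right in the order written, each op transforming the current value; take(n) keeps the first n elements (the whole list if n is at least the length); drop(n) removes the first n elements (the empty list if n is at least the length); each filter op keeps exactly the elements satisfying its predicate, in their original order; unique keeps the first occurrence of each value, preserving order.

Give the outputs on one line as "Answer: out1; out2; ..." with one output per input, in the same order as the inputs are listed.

[48, 46, 28, 14]; [42, 10, -4, -14]; [40, 14, 6, -14, -22, -38]

Execution, op by op:
  [48, 14, -23, 28, -45, 25, -7, 17, 17, 46] -> [-45, -23, -7, 14, 17, 17, 25, 28, 46, 48] -> [-45, -23, -7, 14, 17, 25, 28, 46, 48] -> [14, 28, 46, 48] -> [48, 46, 28, 14]
  [43, 13, 42, -4, -39, -14, 10, -19, 23] -> [-39, -19, -14, -4, 10, 13, 23, 42, 43] -> [-39, -19, -14, -4, 10, 13, 23, 42, 43] -> [-14, -4, 10, 42] -> [42, 10, -4, -14]
  [14, -45, -22, 6, -38, 40, -15, -14] -> [-45, -38, -22, -15, -14, 6, 14, 40] -> [-45, -38, -22, -15, -14, 6, 14, 40] -> [-38, -22, -14, 6, 14, 40] -> [40, 14, 6, -14, -22, -38]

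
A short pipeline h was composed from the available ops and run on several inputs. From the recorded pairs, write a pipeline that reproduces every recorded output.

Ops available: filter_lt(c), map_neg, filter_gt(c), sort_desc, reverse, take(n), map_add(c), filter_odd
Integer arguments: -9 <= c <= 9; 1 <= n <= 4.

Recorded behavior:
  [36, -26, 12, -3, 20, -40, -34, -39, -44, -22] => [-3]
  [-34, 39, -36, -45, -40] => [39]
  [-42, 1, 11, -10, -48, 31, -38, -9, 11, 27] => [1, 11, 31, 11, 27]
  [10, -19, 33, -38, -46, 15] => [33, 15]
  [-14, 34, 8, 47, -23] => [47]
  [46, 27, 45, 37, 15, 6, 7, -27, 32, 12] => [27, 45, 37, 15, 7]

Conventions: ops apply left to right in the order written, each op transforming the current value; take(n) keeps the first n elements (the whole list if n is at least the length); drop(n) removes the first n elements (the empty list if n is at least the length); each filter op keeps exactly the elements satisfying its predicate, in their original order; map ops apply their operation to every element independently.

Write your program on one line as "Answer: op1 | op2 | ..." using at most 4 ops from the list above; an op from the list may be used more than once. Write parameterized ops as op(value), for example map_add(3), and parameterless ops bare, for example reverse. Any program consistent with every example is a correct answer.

reverse | filter_gt(-5) | filter_odd | reverse

Check, running the answer program on each example:
  [36, -26, 12, -3, 20, -40, -34, -39, -44, -22] -> [-22, -44, -39, -34, -40, 20, -3, 12, -26, 36] -> [20, -3, 12, 36] -> [-3] -> [-3]
  [-34, 39, -36, -45, -40] -> [-40, -45, -36, 39, -34] -> [39] -> [39] -> [39]
  [-42, 1, 11, -10, -48, 31, -38, -9, 11, 27] -> [27, 11, -9, -38, 31, -48, -10, 11, 1, -42] -> [27, 11, 31, 11, 1] -> [27, 11, 31, 11, 1] -> [1, 11, 31, 11, 27]
  [10, -19, 33, -38, -46, 15] -> [15, -46, -38, 33, -19, 10] -> [15, 33, 10] -> [15, 33] -> [33, 15]
  [-14, 34, 8, 47, -23] -> [-23, 47, 8, 34, -14] -> [47, 8, 34] -> [47] -> [47]
  [46, 27, 45, 37, 15, 6, 7, -27, 32, 12] -> [12, 32, -27, 7, 6, 15, 37, 45, 27, 46] -> [12, 32, 7, 6, 15, 37, 45, 27, 46] -> [7, 15, 37, 45, 27] -> [27, 45, 37, 15, 7]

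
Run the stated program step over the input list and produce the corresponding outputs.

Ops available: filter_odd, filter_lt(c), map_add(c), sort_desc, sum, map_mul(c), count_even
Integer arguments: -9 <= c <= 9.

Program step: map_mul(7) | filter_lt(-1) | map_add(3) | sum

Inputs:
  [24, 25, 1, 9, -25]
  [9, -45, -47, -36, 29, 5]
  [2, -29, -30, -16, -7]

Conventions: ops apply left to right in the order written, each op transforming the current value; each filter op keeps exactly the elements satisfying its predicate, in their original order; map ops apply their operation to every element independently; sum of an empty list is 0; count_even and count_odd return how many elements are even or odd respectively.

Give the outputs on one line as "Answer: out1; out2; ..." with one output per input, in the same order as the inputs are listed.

Execution, op by op:
  [24, 25, 1, 9, -25] -> [168, 175, 7, 63, -175] -> [-175] -> [-172] -> -172
  [9, -45, -47, -36, 29, 5] -> [63, -315, -329, -252, 203, 35] -> [-315, -329, -252] -> [-312, -326, -249] -> -887
  [2, -29, -30, -16, -7] -> [14, -203, -210, -112, -49] -> [-203, -210, -112, -49] -> [-200, -207, -109, -46] -> -562

-172; -887; -562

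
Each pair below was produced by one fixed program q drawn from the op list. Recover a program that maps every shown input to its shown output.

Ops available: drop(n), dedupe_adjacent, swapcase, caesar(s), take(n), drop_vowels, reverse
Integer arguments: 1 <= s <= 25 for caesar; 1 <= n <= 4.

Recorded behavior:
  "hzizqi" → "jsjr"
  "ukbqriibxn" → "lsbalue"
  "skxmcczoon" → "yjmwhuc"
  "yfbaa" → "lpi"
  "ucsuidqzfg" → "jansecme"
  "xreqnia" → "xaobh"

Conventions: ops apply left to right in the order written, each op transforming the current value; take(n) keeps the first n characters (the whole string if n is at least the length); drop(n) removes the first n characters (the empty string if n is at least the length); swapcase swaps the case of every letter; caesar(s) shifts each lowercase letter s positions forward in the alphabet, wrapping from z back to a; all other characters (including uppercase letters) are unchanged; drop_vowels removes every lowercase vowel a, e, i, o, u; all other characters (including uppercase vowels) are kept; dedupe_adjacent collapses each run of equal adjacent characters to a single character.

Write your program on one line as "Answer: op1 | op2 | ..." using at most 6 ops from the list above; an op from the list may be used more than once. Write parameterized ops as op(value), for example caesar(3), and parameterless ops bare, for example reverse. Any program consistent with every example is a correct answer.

reverse | drop(2) | dedupe_adjacent | caesar(19) | caesar(17)

Check, running the answer program on each example:
  "hzizqi" -> "iqzizh" -> "zizh" -> "zizh" -> "sbsa" -> "jsjr"
  "ukbqriibxn" -> "nxbiirqbku" -> "biirqbku" -> "birqbku" -> "ubkjudn" -> "lsbalue"
  "skxmcczoon" -> "noozccmxks" -> "ozccmxks" -> "ozcmxks" -> "hsvfqdl" -> "yjmwhuc"
  "yfbaa" -> "aabfy" -> "bfy" -> "bfy" -> "uyr" -> "lpi"
  "ucsuidqzfg" -> "gfzqdiuscu" -> "zqdiuscu" -> "zqdiuscu" -> "sjwbnlvn" -> "jansecme"
  "xreqnia" -> "ainqerx" -> "nqerx" -> "nqerx" -> "gjxkq" -> "xaobh"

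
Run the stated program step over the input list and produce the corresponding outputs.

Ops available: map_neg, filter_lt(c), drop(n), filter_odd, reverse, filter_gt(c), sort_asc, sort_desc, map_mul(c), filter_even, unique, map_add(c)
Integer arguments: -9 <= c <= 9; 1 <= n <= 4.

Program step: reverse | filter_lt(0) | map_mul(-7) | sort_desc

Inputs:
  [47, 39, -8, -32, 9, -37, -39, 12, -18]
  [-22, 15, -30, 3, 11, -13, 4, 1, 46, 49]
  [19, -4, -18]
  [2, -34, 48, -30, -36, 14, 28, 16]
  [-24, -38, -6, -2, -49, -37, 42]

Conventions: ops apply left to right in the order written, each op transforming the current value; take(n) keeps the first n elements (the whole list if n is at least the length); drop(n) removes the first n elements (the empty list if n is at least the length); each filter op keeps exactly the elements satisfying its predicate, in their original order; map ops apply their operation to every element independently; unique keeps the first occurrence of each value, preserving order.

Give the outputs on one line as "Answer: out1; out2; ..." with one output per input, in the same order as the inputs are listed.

Execution, op by op:
  [47, 39, -8, -32, 9, -37, -39, 12, -18] -> [-18, 12, -39, -37, 9, -32, -8, 39, 47] -> [-18, -39, -37, -32, -8] -> [126, 273, 259, 224, 56] -> [273, 259, 224, 126, 56]
  [-22, 15, -30, 3, 11, -13, 4, 1, 46, 49] -> [49, 46, 1, 4, -13, 11, 3, -30, 15, -22] -> [-13, -30, -22] -> [91, 210, 154] -> [210, 154, 91]
  [19, -4, -18] -> [-18, -4, 19] -> [-18, -4] -> [126, 28] -> [126, 28]
  [2, -34, 48, -30, -36, 14, 28, 16] -> [16, 28, 14, -36, -30, 48, -34, 2] -> [-36, -30, -34] -> [252, 210, 238] -> [252, 238, 210]
  [-24, -38, -6, -2, -49, -37, 42] -> [42, -37, -49, -2, -6, -38, -24] -> [-37, -49, -2, -6, -38, -24] -> [259, 343, 14, 42, 266, 168] -> [343, 266, 259, 168, 42, 14]

[273, 259, 224, 126, 56]; [210, 154, 91]; [126, 28]; [252, 238, 210]; [343, 266, 259, 168, 42, 14]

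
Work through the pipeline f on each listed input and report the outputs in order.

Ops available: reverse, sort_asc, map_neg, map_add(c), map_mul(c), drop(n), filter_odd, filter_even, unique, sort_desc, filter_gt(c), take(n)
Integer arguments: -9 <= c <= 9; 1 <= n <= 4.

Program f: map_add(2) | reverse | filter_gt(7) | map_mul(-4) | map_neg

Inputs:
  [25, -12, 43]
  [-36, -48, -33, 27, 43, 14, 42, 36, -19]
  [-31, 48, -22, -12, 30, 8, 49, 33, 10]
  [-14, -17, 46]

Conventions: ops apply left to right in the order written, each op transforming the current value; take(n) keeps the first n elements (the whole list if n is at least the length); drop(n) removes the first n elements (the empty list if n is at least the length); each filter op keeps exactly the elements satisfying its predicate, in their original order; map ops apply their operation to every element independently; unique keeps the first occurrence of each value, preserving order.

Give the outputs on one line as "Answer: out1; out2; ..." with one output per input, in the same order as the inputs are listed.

[180, 108]; [152, 176, 64, 180, 116]; [48, 140, 204, 40, 128, 200]; [192]

Execution, op by op:
  [25, -12, 43] -> [27, -10, 45] -> [45, -10, 27] -> [45, 27] -> [-180, -108] -> [180, 108]
  [-36, -48, -33, 27, 43, 14, 42, 36, -19] -> [-34, -46, -31, 29, 45, 16, 44, 38, -17] -> [-17, 38, 44, 16, 45, 29, -31, -46, -34] -> [38, 44, 16, 45, 29] -> [-152, -176, -64, -180, -116] -> [152, 176, 64, 180, 116]
  [-31, 48, -22, -12, 30, 8, 49, 33, 10] -> [-29, 50, -20, -10, 32, 10, 51, 35, 12] -> [12, 35, 51, 10, 32, -10, -20, 50, -29] -> [12, 35, 51, 10, 32, 50] -> [-48, -140, -204, -40, -128, -200] -> [48, 140, 204, 40, 128, 200]
  [-14, -17, 46] -> [-12, -15, 48] -> [48, -15, -12] -> [48] -> [-192] -> [192]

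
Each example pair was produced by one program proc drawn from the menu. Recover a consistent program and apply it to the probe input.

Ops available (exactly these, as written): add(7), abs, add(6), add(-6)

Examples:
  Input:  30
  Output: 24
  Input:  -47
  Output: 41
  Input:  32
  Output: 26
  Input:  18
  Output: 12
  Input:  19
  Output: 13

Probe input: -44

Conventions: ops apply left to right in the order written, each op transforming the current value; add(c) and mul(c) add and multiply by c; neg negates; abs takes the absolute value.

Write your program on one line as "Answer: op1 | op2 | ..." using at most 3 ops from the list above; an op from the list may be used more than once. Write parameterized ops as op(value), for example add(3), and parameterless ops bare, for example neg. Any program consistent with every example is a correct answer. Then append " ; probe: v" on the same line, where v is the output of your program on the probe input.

abs | add(-6) ; probe: 38

Check, running the answer program on each example:
  30 -> 30 -> 24
  -47 -> 47 -> 41
  32 -> 32 -> 26
  18 -> 18 -> 12
  19 -> 19 -> 13
  probe: -44 -> 44 -> 38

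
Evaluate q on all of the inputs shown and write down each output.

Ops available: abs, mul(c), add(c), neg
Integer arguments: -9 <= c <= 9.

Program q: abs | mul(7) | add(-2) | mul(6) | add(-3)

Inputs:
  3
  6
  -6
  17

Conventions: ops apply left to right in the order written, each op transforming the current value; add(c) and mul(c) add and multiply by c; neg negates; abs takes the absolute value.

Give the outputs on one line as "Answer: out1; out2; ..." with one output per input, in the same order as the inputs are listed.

Execution, op by op:
  3 -> 3 -> 21 -> 19 -> 114 -> 111
  6 -> 6 -> 42 -> 40 -> 240 -> 237
  -6 -> 6 -> 42 -> 40 -> 240 -> 237
  17 -> 17 -> 119 -> 117 -> 702 -> 699

111; 237; 237; 699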